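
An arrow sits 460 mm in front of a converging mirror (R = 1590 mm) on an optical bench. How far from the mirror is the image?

f = R/2 = 1590/2 = 795.0 mm.
Mirror equation: 1/s_i = 1/f − 1/s_o = 1/(795.0) − 1/(460) = 0.001258 − 0.002174 = -0.0009161, so s_i = -1090 mm.
The image is virtual, upright and enlarged, behind the mirror.

1090 mm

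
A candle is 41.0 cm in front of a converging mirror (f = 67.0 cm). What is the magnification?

m = +2.58

1/d_i = 1/f − 1/d_o = 1/(67.00) − 1/(41.0) = -0.009465, so d_i = -105.7 cm.
m = −d_i/d_o = −(-105.7)/(41.0) = +2.58.
The image is virtual, upright and enlarged, behind the mirror.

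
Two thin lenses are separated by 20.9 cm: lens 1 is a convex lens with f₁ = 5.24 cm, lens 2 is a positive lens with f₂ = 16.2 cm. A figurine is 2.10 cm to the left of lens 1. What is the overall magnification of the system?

Lens 1: 1/d_i1 = 1/(5.24) − 1/(2.10) = -0.2854, so d_i1 = -3.504 cm; m₁ = −d_i1/d_o1 = +1.669.
d_o2 = 20.9 − (-3.504) = 24.40 cm.
Lens 2: 1/d_i2 = 1/(16.2) − 1/(24.40) = 0.02074, so d_i2 = 48.20 cm; m₂ = −d_i2/d_o2 = -1.976.
m = m₁·m₂ = (+1.669)(-1.976) = -3.30.

m = -3.30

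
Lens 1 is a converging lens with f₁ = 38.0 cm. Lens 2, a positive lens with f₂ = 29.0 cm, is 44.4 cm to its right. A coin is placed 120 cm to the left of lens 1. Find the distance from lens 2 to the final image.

8.08 cm

Lens 1: 1/d_i1 = 1/f₁ − 1/d_o1 = 1/(38.0) − 1/(120) = 0.01798, so d_i1 = 55.61 cm.
The intermediate image is 55.61 cm to the right of lens 1, which lies 11.21 cm to the right of lens 2 — a virtual object — so d_o2 = −11.21 cm.
Lens 2: 1/d_i2 = 1/f₂ − 1/d_o2 = 1/(29.0) − 1/(-11.21) = 0.1237, so d_i2 = 8.08 cm.
The final image is real, 8.08 cm to the right of lens 2 (overall magnification ≈ -0.33).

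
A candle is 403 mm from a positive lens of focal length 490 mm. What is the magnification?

m = +5.63

1/d_i = 1/f − 1/d_o = 1/(490.0) − 1/(403) = -0.0004406, so d_i = -2270 mm.
m = −d_i/d_o = −(-2270)/(403) = +5.63.
The image is virtual, upright and enlarged, on the same side as the object.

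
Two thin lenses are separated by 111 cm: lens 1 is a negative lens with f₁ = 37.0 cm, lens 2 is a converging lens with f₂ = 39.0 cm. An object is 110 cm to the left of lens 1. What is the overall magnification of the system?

f₁ = −37.0 cm (diverging).
Lens 1: 1/d_i1 = 1/(-37.0) − 1/(110) = -0.03612, so d_i1 = -27.69 cm; m₁ = −d_i1/d_o1 = +0.2517.
d_o2 = 111 − (-27.69) = 138.7 cm.
Lens 2: 1/d_i2 = 1/(39.0) − 1/(138.7) = 0.01843, so d_i2 = 54.26 cm; m₂ = −d_i2/d_o2 = -0.3912.
m = m₁·m₂ = (+0.2517)(-0.3912) = -0.0985.

m = -0.0985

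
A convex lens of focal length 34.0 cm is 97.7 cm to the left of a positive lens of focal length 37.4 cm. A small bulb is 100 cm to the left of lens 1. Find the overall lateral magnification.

m = +2.19

Lens 1: 1/d_i1 = 1/(34.0) − 1/(100) = 0.01941, so d_i1 = 51.52 cm; m₁ = −d_i1/d_o1 = -0.5152.
d_o2 = 97.7 − (51.52) = 46.18 cm.
Lens 2: 1/d_i2 = 1/(37.4) − 1/(46.18) = 0.005084, so d_i2 = 196.7 cm; m₂ = −d_i2/d_o2 = -4.260.
m = m₁·m₂ = (-0.5152)(-4.260) = +2.19.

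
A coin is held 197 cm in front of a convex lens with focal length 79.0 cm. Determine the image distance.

132 cm

Lens equation: 1/d_i = 1/f − 1/d_o = 1/(79.00) − 1/(197) = 0.01266 − 0.005076 = 0.007582, so d_i = 132 cm.
The image is real, inverted and reduced, on the far side of the lens.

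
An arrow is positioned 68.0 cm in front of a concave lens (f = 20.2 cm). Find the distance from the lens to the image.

15.6 cm

For a concave lens, f = -20.2 cm.
Lens equation: 1/d_i = 1/f − 1/d_o = 1/(-20.20) − 1/(68.0) = -0.04950 − 0.01471 = -0.06421, so d_i = -15.6 cm.
The image is virtual, upright and reduced, on the same side as the object.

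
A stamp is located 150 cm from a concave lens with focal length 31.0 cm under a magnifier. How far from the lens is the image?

25.7 cm

For a concave lens, f = -31.0 cm.
Thin-lens equation: 1/v = 1/f − 1/u = 1/(-31.00) − 1/(150) = -0.03226 − 0.006667 = -0.03892, so v = -25.7 cm.
The image is virtual, upright and reduced, on the same side as the object.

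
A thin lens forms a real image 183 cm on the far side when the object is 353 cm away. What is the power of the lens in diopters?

d_i = +183 cm.
1/f = 1/d_o + 1/d_i = 1/(353) + 1/(183) = 0.008297 cm⁻¹.
f = 120.5 cm = 1.205 m, so P = 1/f = +0.830 D.

P = +0.830 D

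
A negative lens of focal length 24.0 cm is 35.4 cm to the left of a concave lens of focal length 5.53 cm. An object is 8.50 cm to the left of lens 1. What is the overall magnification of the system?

m = +0.0865

f₁ = −24.0 cm (diverging).
Lens 1: 1/d_i1 = 1/(-24.0) − 1/(8.50) = -0.1593, so d_i1 = -6.277 cm; m₁ = −d_i1/d_o1 = +0.7385.
d_o2 = 35.4 − (-6.277) = 41.68 cm.
f₂ = −5.53 cm (diverging).
Lens 2: 1/d_i2 = 1/(-5.53) − 1/(41.68) = -0.2048, so d_i2 = -4.882 cm; m₂ = −d_i2/d_o2 = +0.1171.
m = m₁·m₂ = (+0.7385)(+0.1171) = +0.0865.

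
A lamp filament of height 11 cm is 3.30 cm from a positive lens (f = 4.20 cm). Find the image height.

51.3 cm

1/d_i = 1/f − 1/d_o = 1/(4.200) − 1/(3.30) = -0.06494, so d_i = -15.40 cm.
m = −d_i/d_o = +4.667.
|h_i| = |m|·h_o = 4.667 × 11 = 51.3 cm. The image is virtual, upright and enlarged, on the same side as the object.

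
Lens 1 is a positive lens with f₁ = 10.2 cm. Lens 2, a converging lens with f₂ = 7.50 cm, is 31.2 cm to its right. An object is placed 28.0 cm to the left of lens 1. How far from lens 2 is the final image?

14.8 cm

Lens 1: 1/d_i1 = 1/f₁ − 1/d_o1 = 1/(10.2) − 1/(28.0) = 0.06232, so d_i1 = 16.04 cm.
The intermediate image is 16.04 cm to the right of lens 1, which is 31.2 − (16.04) = 15.16 cm to the left of lens 2, so d_o2 = +15.16 cm.
Lens 2: 1/d_i2 = 1/f₂ − 1/d_o2 = 1/(7.50) − 1/(15.16) = 0.06737, so d_i2 = 14.8 cm.
The final image is real, 14.8 cm to the right of lens 2 (overall magnification ≈ 0.56).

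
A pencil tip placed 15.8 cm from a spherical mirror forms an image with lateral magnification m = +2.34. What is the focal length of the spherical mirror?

f = 27.6 cm (concave)

m = −d_i/d_o ⇒ d_i = −m·d_o = −(+2.34)·(15.8) = -36.97 cm.
1/f = 1/d_o + 1/d_i = 1/(15.8) + 1/(-36.97) = 0.03624, so f = 27.6 cm.
Since f is positive, the spherical mirror is concave.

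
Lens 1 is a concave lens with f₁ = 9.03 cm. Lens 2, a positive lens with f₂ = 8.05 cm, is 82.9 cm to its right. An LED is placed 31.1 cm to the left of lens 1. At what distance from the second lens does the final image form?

8.84 cm

Lens 1 is diverging, so f₁ = −9.03 cm.
Lens 1: 1/d_i1 = 1/f₁ − 1/d_o1 = 1/(-9.03) − 1/(31.1) = -0.1429, so d_i1 = -6.998 cm.
The intermediate image is 6.998 cm to the left of lens 1 (virtual), which is 82.9 − (-6.998) = 89.90 cm to the left of lens 2, so d_o2 = +89.90 cm.
Lens 2: 1/d_i2 = 1/f₂ − 1/d_o2 = 1/(8.05) − 1/(89.90) = 0.1131, so d_i2 = 8.84 cm.
The final image is real, 8.84 cm to the right of lens 2 (overall magnification ≈ -0.022).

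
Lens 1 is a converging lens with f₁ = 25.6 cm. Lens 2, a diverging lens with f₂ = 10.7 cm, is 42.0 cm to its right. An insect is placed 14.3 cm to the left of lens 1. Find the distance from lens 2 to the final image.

Lens 1: 1/d_i1 = 1/f₁ − 1/d_o1 = 1/(25.6) − 1/(14.3) = -0.03087, so d_i1 = -32.40 cm.
The intermediate image is 32.40 cm to the left of lens 1 (virtual), which is 42.0 − (-32.40) = 74.40 cm to the left of lens 2, so d_o2 = +74.40 cm.
Lens 2 is diverging, so f₂ = −10.7 cm.
Lens 2: 1/d_i2 = 1/f₂ − 1/d_o2 = 1/(-10.7) − 1/(74.40) = -0.1069, so d_i2 = -9.35 cm.
The final image is virtual, 9.35 cm to the left of lens 2 (overall magnification ≈ 0.28).

9.35 cm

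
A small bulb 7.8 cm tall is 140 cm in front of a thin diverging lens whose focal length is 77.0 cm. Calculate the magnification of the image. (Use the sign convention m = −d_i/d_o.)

For a diverging lens, f = -77.0 cm.
1/d_i = 1/f − 1/d_o = 1/(-77.00) − 1/(140) = -0.02013, so d_i = -49.68 cm.
m = −d_i/d_o = −(-49.68)/(140) = +0.355.
The image is virtual, upright and reduced, on the same side as the object.

m = +0.355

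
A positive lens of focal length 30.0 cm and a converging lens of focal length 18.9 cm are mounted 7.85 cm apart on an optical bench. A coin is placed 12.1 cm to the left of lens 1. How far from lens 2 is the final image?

57.6 cm

Lens 1: 1/d_i1 = 1/f₁ − 1/d_o1 = 1/(30.0) − 1/(12.1) = -0.04931, so d_i1 = -20.28 cm.
The intermediate image is 20.28 cm to the left of lens 1 (virtual), which is 7.85 − (-20.28) = 28.13 cm to the left of lens 2, so d_o2 = +28.13 cm.
Lens 2: 1/d_i2 = 1/f₂ − 1/d_o2 = 1/(18.9) − 1/(28.13) = 0.01736, so d_i2 = 57.6 cm.
The final image is real, 57.6 cm to the right of lens 2 (overall magnification ≈ -3.4).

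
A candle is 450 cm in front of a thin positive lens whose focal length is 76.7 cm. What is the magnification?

1/d_i = 1/f − 1/d_o = 1/(76.70) − 1/(450) = 0.01082, so d_i = 92.46 cm.
m = −d_i/d_o = −(92.46)/(450) = -0.205.
The image is real, inverted and reduced, on the far side of the lens.

m = -0.205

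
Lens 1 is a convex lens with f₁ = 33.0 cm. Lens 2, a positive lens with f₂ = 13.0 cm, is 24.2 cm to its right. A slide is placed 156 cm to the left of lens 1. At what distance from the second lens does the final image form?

Lens 1: 1/d_i1 = 1/f₁ − 1/d_o1 = 1/(33.0) − 1/(156) = 0.02389, so d_i1 = 41.85 cm.
The intermediate image is 41.85 cm to the right of lens 1, which lies 17.65 cm to the right of lens 2 — a virtual object — so d_o2 = −17.65 cm.
Lens 2: 1/d_i2 = 1/f₂ − 1/d_o2 = 1/(13.0) − 1/(-17.65) = 0.1336, so d_i2 = 7.49 cm.
The final image is real, 7.49 cm to the right of lens 2 (overall magnification ≈ -0.11).

7.49 cm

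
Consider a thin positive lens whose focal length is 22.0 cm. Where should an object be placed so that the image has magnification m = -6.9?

25.2 cm

m = −d_i/d_o ⇒ d_i = −m·d_o.
1/f = 1/d_o + 1/d_i = 1/d_o − 1/(m·d_o) = (1 − 1/m)/d_o, so d_o = f(1 − 1/m) = (22.00)(1 − 1/(-6.9)) = 25.2 cm.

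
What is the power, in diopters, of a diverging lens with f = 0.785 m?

P = -1.27 D

For a diverging lens, f = −0.785 m.
P = 1/f = 1/(-0.785 m) = -1.27 D.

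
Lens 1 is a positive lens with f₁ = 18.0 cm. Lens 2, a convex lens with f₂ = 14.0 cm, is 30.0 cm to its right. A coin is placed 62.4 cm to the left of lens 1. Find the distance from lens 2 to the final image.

Lens 1: 1/d_i1 = 1/f₁ − 1/d_o1 = 1/(18.0) − 1/(62.4) = 0.03953, so d_i1 = 25.30 cm.
The intermediate image is 25.30 cm to the right of lens 1, which is 30.0 − (25.30) = 4.700 cm to the left of lens 2, so d_o2 = +4.700 cm.
Lens 2: 1/d_i2 = 1/f₂ − 1/d_o2 = 1/(14.0) − 1/(4.700) = -0.1413, so d_i2 = -7.08 cm.
The final image is virtual, 7.08 cm to the left of lens 2 (overall magnification ≈ -0.61).

7.08 cm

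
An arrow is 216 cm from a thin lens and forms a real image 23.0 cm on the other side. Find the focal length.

f = 20.8 cm (converging)

Real image ⇒ d_i = +23.0 cm.
1/f = 1/d_o + 1/d_i = 1/(216) + 1/(23.0) = 0.04811, so f = 20.8 cm.
Since f is positive, the thin lens is converging.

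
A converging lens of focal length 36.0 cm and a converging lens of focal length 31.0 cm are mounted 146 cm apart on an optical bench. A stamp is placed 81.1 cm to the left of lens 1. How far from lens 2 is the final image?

50.1 cm

Lens 1: 1/d_i1 = 1/f₁ − 1/d_o1 = 1/(36.0) − 1/(81.1) = 0.01545, so d_i1 = 64.74 cm.
The intermediate image is 64.74 cm to the right of lens 1, which is 146 − (64.74) = 81.26 cm to the left of lens 2, so d_o2 = +81.26 cm.
Lens 2: 1/d_i2 = 1/f₂ − 1/d_o2 = 1/(31.0) − 1/(81.26) = 0.01995, so d_i2 = 50.1 cm.
The final image is real, 50.1 cm to the right of lens 2 (overall magnification ≈ 0.49).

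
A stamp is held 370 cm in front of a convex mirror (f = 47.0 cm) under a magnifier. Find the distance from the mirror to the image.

For a convex mirror, f = -47.0 cm.
Mirror equation: 1/s_i = 1/f − 1/s_o = 1/(-47.00) − 1/(370) = -0.02128 − 0.002703 = -0.02398, so s_i = -41.7 cm.
The image is virtual, upright and reduced, behind the mirror.

41.7 cm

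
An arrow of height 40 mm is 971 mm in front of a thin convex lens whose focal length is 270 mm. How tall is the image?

1/d_i = 1/f − 1/d_o = 1/(270.0) − 1/(971) = 0.002674, so d_i = 374.0 mm.
m = −d_i/d_o = -0.3852.
|h_i| = |m|·h_o = 0.3852 × 40 = 15.4 mm. The image is real, inverted and reduced, on the far side of the lens.

15.4 mm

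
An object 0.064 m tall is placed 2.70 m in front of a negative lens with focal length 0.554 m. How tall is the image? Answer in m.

For a negative lens, f = -0.554 m.
1/d_i = 1/f − 1/d_o = 1/(-0.5540) − 1/(2.70) = -2.175, so d_i = -0.4597 m.
m = −d_i/d_o = +0.1703.
|h_i| = |m|·h_o = 0.1703 × 0.064 = 0.0109 m. The image is virtual, upright and reduced, on the same side as the object.

0.0109 m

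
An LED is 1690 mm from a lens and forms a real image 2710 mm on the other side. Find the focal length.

f = 1040 mm (converging)

Real image ⇒ d_i = +2710 mm.
1/f = 1/d_o + 1/d_i = 1/(1690) + 1/(2710) = 0.0009607, so f = 1040 mm.
Since f is positive, the lens is converging.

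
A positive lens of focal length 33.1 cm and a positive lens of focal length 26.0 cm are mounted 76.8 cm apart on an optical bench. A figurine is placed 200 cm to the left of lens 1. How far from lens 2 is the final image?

86.7 cm

Lens 1: 1/d_i1 = 1/f₁ − 1/d_o1 = 1/(33.1) − 1/(200) = 0.02521, so d_i1 = 39.66 cm.
The intermediate image is 39.66 cm to the right of lens 1, which is 76.8 − (39.66) = 37.14 cm to the left of lens 2, so d_o2 = +37.14 cm.
Lens 2: 1/d_i2 = 1/f₂ − 1/d_o2 = 1/(26.0) − 1/(37.14) = 0.01154, so d_i2 = 86.7 cm.
The final image is real, 86.7 cm to the right of lens 2 (overall magnification ≈ 0.46).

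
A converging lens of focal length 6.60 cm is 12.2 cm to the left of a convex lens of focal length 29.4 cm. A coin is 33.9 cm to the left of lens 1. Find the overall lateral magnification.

Lens 1: 1/d_i1 = 1/(6.60) − 1/(33.9) = 0.1220, so d_i1 = 8.196 cm; m₁ = −d_i1/d_o1 = -0.2418.
d_o2 = 12.2 − (8.196) = 4.004 cm.
Lens 2: 1/d_i2 = 1/(29.4) − 1/(4.004) = -0.2157, so d_i2 = -4.635 cm; m₂ = −d_i2/d_o2 = +1.158.
m = m₁·m₂ = (-0.2418)(+1.158) = -0.280.

m = -0.280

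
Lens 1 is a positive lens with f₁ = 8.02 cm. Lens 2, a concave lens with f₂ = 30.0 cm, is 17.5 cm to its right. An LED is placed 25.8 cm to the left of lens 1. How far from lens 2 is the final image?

Lens 1: 1/d_i1 = 1/f₁ − 1/d_o1 = 1/(8.02) − 1/(25.8) = 0.08593, so d_i1 = 11.64 cm.
The intermediate image is 11.64 cm to the right of lens 1, which is 17.5 − (11.64) = 5.860 cm to the left of lens 2, so d_o2 = +5.860 cm.
Lens 2 is diverging, so f₂ = −30.0 cm.
Lens 2: 1/d_i2 = 1/f₂ − 1/d_o2 = 1/(-30.0) − 1/(5.860) = -0.2040, so d_i2 = -4.90 cm.
The final image is virtual, 4.90 cm to the left of lens 2 (overall magnification ≈ -0.38).

4.90 cm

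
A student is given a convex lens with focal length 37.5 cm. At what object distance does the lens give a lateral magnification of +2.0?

18.8 cm

m = −d_i/d_o ⇒ d_i = −m·d_o.
1/f = 1/d_o + 1/d_i = 1/d_o − 1/(m·d_o) = (1 − 1/m)/d_o, so d_o = f(1 − 1/m) = (37.50)(1 − 1/(+2.0)) = 18.8 cm.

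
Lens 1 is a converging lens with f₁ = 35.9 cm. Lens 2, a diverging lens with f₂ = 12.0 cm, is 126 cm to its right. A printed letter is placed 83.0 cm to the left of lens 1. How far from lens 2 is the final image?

Lens 1: 1/d_i1 = 1/f₁ − 1/d_o1 = 1/(35.9) − 1/(83.0) = 0.01581, so d_i1 = 63.26 cm.
The intermediate image is 63.26 cm to the right of lens 1, which is 126 − (63.26) = 62.74 cm to the left of lens 2, so d_o2 = +62.74 cm.
Lens 2 is diverging, so f₂ = −12.0 cm.
Lens 2: 1/d_i2 = 1/f₂ − 1/d_o2 = 1/(-12.0) − 1/(62.74) = -0.09927, so d_i2 = -10.1 cm.
The final image is virtual, 10.1 cm to the left of lens 2 (overall magnification ≈ -0.12).

10.1 cm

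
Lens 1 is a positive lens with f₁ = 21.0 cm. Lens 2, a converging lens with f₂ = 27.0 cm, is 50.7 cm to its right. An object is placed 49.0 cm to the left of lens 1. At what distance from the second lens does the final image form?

Lens 1: 1/d_i1 = 1/f₁ − 1/d_o1 = 1/(21.0) − 1/(49.0) = 0.02721, so d_i1 = 36.75 cm.
The intermediate image is 36.75 cm to the right of lens 1, which is 50.7 − (36.75) = 13.95 cm to the left of lens 2, so d_o2 = +13.95 cm.
Lens 2: 1/d_i2 = 1/f₂ − 1/d_o2 = 1/(27.0) − 1/(13.95) = -0.03465, so d_i2 = -28.9 cm.
The final image is virtual, 28.9 cm to the left of lens 2 (overall magnification ≈ -1.6).

28.9 cm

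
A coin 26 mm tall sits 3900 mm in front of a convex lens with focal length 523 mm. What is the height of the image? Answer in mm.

4.03 mm

1/d_i = 1/f − 1/d_o = 1/(523.0) − 1/(3900) = 0.001656, so d_i = 604.0 mm.
m = −d_i/d_o = -0.1549.
|h_i| = |m|·h_o = 0.1549 × 26 = 4.03 mm. The image is real, inverted and reduced, on the far side of the lens.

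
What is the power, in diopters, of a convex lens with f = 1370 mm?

P = +0.730 D

f = 137 cm = 1.37 m.
P = 1/f = 1/(1.37 m) = +0.730 D.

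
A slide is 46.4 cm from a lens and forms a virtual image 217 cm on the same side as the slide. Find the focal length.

f = 59.0 cm (converging)

Virtual image ⇒ d_i = −217 cm.
1/f = 1/d_o + 1/d_i = 1/(46.4) + 1/(-217) = 0.01694, so f = 59.0 cm.
Since f is positive, the lens is converging.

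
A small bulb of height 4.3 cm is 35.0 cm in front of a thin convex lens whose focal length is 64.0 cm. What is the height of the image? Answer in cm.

1/d_i = 1/f − 1/d_o = 1/(64.00) − 1/(35.0) = -0.01295, so d_i = -77.24 cm.
m = −d_i/d_o = +2.207.
|h_i| = |m|·h_o = 2.207 × 4.3 = 9.49 cm. The image is virtual, upright and enlarged, on the same side as the object.

9.49 cm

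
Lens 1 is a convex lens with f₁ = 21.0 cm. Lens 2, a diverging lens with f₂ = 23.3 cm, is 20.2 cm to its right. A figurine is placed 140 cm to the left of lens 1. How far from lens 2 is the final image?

5.59 cm

Lens 1: 1/d_i1 = 1/f₁ − 1/d_o1 = 1/(21.0) − 1/(140) = 0.04048, so d_i1 = 24.71 cm.
The intermediate image is 24.71 cm to the right of lens 1, which lies 4.510 cm to the right of lens 2 — a virtual object — so d_o2 = −4.510 cm.
Lens 2 is diverging, so f₂ = −23.3 cm.
Lens 2: 1/d_i2 = 1/f₂ − 1/d_o2 = 1/(-23.3) − 1/(-4.510) = 0.1788, so d_i2 = 5.59 cm.
The final image is real, 5.59 cm to the right of lens 2 (overall magnification ≈ -0.22).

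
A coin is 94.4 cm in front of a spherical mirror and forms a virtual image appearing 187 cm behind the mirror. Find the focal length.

Virtual image ⇒ d_i = −187 cm.
1/f = 1/d_o + 1/d_i = 1/(94.4) + 1/(-187) = 0.005246, so f = 191 cm.
Since f is positive, the spherical mirror is concave.

f = 191 cm (concave)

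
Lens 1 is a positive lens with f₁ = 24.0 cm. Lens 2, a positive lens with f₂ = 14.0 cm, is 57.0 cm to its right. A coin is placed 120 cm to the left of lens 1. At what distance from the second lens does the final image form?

29.1 cm

Lens 1: 1/d_i1 = 1/f₁ − 1/d_o1 = 1/(24.0) − 1/(120) = 0.03333, so d_i1 = 30.00 cm.
The intermediate image is 30.00 cm to the right of lens 1, which is 57.0 − (30.00) = 27.00 cm to the left of lens 2, so d_o2 = +27.00 cm.
Lens 2: 1/d_i2 = 1/f₂ − 1/d_o2 = 1/(14.0) − 1/(27.00) = 0.03439, so d_i2 = 29.1 cm.
The final image is real, 29.1 cm to the right of lens 2 (overall magnification ≈ 0.27).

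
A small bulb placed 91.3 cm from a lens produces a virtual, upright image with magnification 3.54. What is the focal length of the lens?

m = −d_i/d_o ⇒ d_i = −m·d_o = −(+3.54)·(91.3) = -323.2 cm.
1/f = 1/d_o + 1/d_i = 1/(91.3) + 1/(-323.2) = 0.007859, so f = 127 cm.
Since f is positive, the lens is converging.

f = 127 cm (converging)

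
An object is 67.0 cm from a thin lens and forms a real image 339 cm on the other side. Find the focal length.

Real image ⇒ d_i = +339 cm.
1/f = 1/d_o + 1/d_i = 1/(67.0) + 1/(339) = 0.01788, so f = 55.9 cm.
Since f is positive, the thin lens is converging.

f = 55.9 cm (converging)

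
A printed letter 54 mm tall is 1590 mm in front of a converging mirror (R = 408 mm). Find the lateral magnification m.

f = R/2 = 408/2 = 204.0 mm.
1/d_i = 1/f − 1/d_o = 1/(204.0) − 1/(1590) = 0.004273, so d_i = 234.0 mm.
m = −d_i/d_o = −(234.0)/(1590) = -0.147.
The image is real, inverted and reduced, in front of the mirror.

m = -0.147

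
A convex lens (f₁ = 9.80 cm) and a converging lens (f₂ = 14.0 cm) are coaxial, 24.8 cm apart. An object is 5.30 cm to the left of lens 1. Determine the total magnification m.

m = -1.36

Lens 1: 1/d_i1 = 1/(9.80) − 1/(5.30) = -0.08664, so d_i1 = -11.54 cm; m₁ = −d_i1/d_o1 = +2.177.
d_o2 = 24.8 − (-11.54) = 36.34 cm.
Lens 2: 1/d_i2 = 1/(14.0) − 1/(36.34) = 0.04391, so d_i2 = 22.77 cm; m₂ = −d_i2/d_o2 = -0.6267.
m = m₁·m₂ = (+2.177)(-0.6267) = -1.36.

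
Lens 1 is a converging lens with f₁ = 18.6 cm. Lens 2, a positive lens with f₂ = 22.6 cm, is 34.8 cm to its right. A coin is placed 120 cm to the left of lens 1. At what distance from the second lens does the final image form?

29.5 cm

Lens 1: 1/d_i1 = 1/f₁ − 1/d_o1 = 1/(18.6) − 1/(120) = 0.04543, so d_i1 = 22.01 cm.
The intermediate image is 22.01 cm to the right of lens 1, which is 34.8 − (22.01) = 12.79 cm to the left of lens 2, so d_o2 = +12.79 cm.
Lens 2: 1/d_i2 = 1/f₂ − 1/d_o2 = 1/(22.6) − 1/(12.79) = -0.03394, so d_i2 = -29.5 cm.
The final image is virtual, 29.5 cm to the left of lens 2 (overall magnification ≈ -0.42).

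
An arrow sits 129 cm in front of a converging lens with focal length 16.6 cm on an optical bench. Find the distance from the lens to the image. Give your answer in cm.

19.1 cm

Thin-lens equation: 1/d_i = 1/f − 1/d_o = 1/(16.60) − 1/(129) = 0.06024 − 0.007752 = 0.05249, so d_i = 19.1 cm.
The image is real, inverted and reduced, on the far side of the lens.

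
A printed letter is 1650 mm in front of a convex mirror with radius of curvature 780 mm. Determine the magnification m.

m = +0.191

f = R/2 = 780/2 = 390.0 mm; for a convex mirror, f = -390.0 mm.
1/d_i = 1/f − 1/d_o = 1/(-390.0) − 1/(1650) = -0.003170, so d_i = -315.4 mm.
m = −d_i/d_o = −(-315.4)/(1650) = +0.191.
The image is virtual, upright and reduced, behind the mirror.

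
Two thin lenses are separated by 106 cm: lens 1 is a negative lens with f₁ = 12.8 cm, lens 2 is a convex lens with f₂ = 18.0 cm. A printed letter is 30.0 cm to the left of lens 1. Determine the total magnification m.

f₁ = −12.8 cm (diverging).
Lens 1: 1/d_i1 = 1/(-12.8) − 1/(30.0) = -0.1115, so d_i1 = -8.972 cm; m₁ = −d_i1/d_o1 = +0.2991.
d_o2 = 106 − (-8.972) = 115.0 cm.
Lens 2: 1/d_i2 = 1/(18.0) − 1/(115.0) = 0.04686, so d_i2 = 21.34 cm; m₂ = −d_i2/d_o2 = -0.1856.
m = m₁·m₂ = (+0.2991)(-0.1856) = -0.0555.

m = -0.0555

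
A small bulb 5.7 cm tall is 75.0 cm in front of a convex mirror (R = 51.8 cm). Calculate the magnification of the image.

m = +0.257

f = R/2 = 51.8/2 = 25.90 cm; for a convex mirror, f = -25.90 cm.
1/d_i = 1/f − 1/d_o = 1/(-25.90) − 1/(75.0) = -0.05194, so d_i = -19.25 cm.
m = −d_i/d_o = −(-19.25)/(75.0) = +0.257.
The image is virtual, upright and reduced, behind the mirror.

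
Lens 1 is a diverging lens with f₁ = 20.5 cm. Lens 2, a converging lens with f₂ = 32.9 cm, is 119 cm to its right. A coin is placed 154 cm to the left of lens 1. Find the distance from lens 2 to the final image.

43.3 cm

Lens 1 is diverging, so f₁ = −20.5 cm.
Lens 1: 1/d_i1 = 1/f₁ − 1/d_o1 = 1/(-20.5) − 1/(154) = -0.05527, so d_i1 = -18.09 cm.
The intermediate image is 18.09 cm to the left of lens 1 (virtual), which is 119 − (-18.09) = 137.1 cm to the left of lens 2, so d_o2 = +137.1 cm.
Lens 2: 1/d_i2 = 1/f₂ − 1/d_o2 = 1/(32.9) − 1/(137.1) = 0.02310, so d_i2 = 43.3 cm.
The final image is real, 43.3 cm to the right of lens 2 (overall magnification ≈ -0.037).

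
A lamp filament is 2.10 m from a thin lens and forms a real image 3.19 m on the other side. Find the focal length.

f = 1.27 m (converging)

Real image ⇒ d_i = +3.19 m.
1/f = 1/d_o + 1/d_i = 1/(2.10) + 1/(3.19) = 0.7897, so f = 1.27 m.
Since f is positive, the thin lens is converging.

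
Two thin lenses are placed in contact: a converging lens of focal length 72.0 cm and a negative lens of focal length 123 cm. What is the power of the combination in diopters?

P = +0.576 D

P₁ = 1/f₁ = 1/(0.720 m) = +1.389 D; P₂ = 1/f₂ = 1/(-1.23 m) = -0.8130 D.
For thin lenses in contact, P = P₁ + P₂ = (+1.389) + (-0.8130) = +0.576 D.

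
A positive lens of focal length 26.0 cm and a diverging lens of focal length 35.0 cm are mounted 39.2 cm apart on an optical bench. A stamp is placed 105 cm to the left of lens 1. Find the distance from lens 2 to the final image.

Lens 1: 1/d_i1 = 1/f₁ − 1/d_o1 = 1/(26.0) − 1/(105) = 0.02894, so d_i1 = 34.56 cm.
The intermediate image is 34.56 cm to the right of lens 1, which is 39.2 − (34.56) = 4.640 cm to the left of lens 2, so d_o2 = +4.640 cm.
Lens 2 is diverging, so f₂ = −35.0 cm.
Lens 2: 1/d_i2 = 1/f₂ − 1/d_o2 = 1/(-35.0) − 1/(4.640) = -0.2441, so d_i2 = -4.10 cm.
The final image is virtual, 4.10 cm to the left of lens 2 (overall magnification ≈ -0.29).

4.10 cm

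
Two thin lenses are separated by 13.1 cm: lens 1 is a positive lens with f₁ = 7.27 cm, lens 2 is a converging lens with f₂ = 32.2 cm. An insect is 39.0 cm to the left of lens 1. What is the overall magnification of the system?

m = -0.263

Lens 1: 1/d_i1 = 1/(7.27) − 1/(39.0) = 0.1119, so d_i1 = 8.936 cm; m₁ = −d_i1/d_o1 = -0.2291.
d_o2 = 13.1 − (8.936) = 4.164 cm.
Lens 2: 1/d_i2 = 1/(32.2) − 1/(4.164) = -0.2091, so d_i2 = -4.782 cm; m₂ = −d_i2/d_o2 = +1.149.
m = m₁·m₂ = (-0.2291)(+1.149) = -0.263.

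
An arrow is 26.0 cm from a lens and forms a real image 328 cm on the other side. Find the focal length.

f = 24.1 cm (converging)

Real image ⇒ d_i = +328 cm.
1/f = 1/d_o + 1/d_i = 1/(26.0) + 1/(328) = 0.04151, so f = 24.1 cm.
Since f is positive, the lens is converging.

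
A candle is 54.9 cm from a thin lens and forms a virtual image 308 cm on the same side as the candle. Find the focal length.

f = 66.8 cm (converging)

Virtual image ⇒ d_i = −308 cm.
1/f = 1/d_o + 1/d_i = 1/(54.9) + 1/(-308) = 0.01497, so f = 66.8 cm.
Since f is positive, the thin lens is converging.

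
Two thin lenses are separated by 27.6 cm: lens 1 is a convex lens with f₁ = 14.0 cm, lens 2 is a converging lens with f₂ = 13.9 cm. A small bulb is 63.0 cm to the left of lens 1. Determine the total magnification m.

Lens 1: 1/d_i1 = 1/(14.0) − 1/(63.0) = 0.05556, so d_i1 = 18.00 cm; m₁ = −d_i1/d_o1 = -0.2857.
d_o2 = 27.6 − (18.00) = 9.600 cm.
Lens 2: 1/d_i2 = 1/(13.9) − 1/(9.600) = -0.03222, so d_i2 = -31.03 cm; m₂ = −d_i2/d_o2 = +3.233.
m = m₁·m₂ = (-0.2857)(+3.233) = -0.924.

m = -0.924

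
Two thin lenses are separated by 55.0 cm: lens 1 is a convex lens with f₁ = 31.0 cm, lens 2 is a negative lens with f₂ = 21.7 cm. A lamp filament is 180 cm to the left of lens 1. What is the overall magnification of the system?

Lens 1: 1/d_i1 = 1/(31.0) − 1/(180) = 0.02670, so d_i1 = 37.45 cm; m₁ = −d_i1/d_o1 = -0.2081.
d_o2 = 55.0 − (37.45) = 17.55 cm.
f₂ = −21.7 cm (diverging).
Lens 2: 1/d_i2 = 1/(-21.7) − 1/(17.55) = -0.1031, so d_i2 = -9.703 cm; m₂ = −d_i2/d_o2 = +0.5529.
m = m₁·m₂ = (-0.2081)(+0.5529) = -0.115.

m = -0.115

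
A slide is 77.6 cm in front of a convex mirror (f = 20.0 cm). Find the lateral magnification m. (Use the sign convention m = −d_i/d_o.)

For a convex mirror, f = -20.0 cm.
1/d_i = 1/f − 1/d_o = 1/(-20.00) − 1/(77.6) = -0.06289, so d_i = -15.90 cm.
m = −d_i/d_o = −(-15.90)/(77.6) = +0.205.
The image is virtual, upright and reduced, behind the mirror.

m = +0.205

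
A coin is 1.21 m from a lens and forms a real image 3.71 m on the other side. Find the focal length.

Real image ⇒ d_i = +3.71 m.
1/f = 1/d_o + 1/d_i = 1/(1.21) + 1/(3.71) = 1.096, so f = 0.912 m.
Since f is positive, the lens is converging.

f = 0.912 m (converging)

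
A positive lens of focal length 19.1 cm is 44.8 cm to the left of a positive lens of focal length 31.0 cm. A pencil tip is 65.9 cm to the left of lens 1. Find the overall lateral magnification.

Lens 1: 1/d_i1 = 1/(19.1) − 1/(65.9) = 0.03718, so d_i1 = 26.90 cm; m₁ = −d_i1/d_o1 = -0.4082.
d_o2 = 44.8 − (26.90) = 17.90 cm.
Lens 2: 1/d_i2 = 1/(31.0) − 1/(17.90) = -0.02361, so d_i2 = -42.36 cm; m₂ = −d_i2/d_o2 = +2.366.
m = m₁·m₂ = (-0.4082)(+2.366) = -0.966.

m = -0.966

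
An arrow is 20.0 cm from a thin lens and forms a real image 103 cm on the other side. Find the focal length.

f = 16.7 cm (converging)

Real image ⇒ d_i = +103 cm.
1/f = 1/d_o + 1/d_i = 1/(20.0) + 1/(103) = 0.05971, so f = 16.7 cm.
Since f is positive, the thin lens is converging.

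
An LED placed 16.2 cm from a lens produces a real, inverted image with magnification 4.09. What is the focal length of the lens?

f = 13.0 cm (converging)

m = −d_i/d_o ⇒ d_i = −m·d_o = −(-4.09)·(16.2) = 66.26 cm.
1/f = 1/d_o + 1/d_i = 1/(16.2) + 1/(66.26) = 0.07682, so f = 13.0 cm.
Since f is positive, the lens is converging.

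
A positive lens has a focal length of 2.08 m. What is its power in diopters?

P = 1/f = 1/(2.08 m) = +0.481 D.

P = +0.481 D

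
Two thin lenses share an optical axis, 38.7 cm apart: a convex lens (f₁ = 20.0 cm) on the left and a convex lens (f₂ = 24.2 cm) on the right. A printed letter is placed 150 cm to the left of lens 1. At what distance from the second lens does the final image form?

44.1 cm

Lens 1: 1/d_i1 = 1/f₁ − 1/d_o1 = 1/(20.0) − 1/(150) = 0.04333, so d_i1 = 23.08 cm.
The intermediate image is 23.08 cm to the right of lens 1, which is 38.7 − (23.08) = 15.62 cm to the left of lens 2, so d_o2 = +15.62 cm.
Lens 2: 1/d_i2 = 1/f₂ − 1/d_o2 = 1/(24.2) − 1/(15.62) = -0.02270, so d_i2 = -44.1 cm.
The final image is virtual, 44.1 cm to the left of lens 2 (overall magnification ≈ -0.43).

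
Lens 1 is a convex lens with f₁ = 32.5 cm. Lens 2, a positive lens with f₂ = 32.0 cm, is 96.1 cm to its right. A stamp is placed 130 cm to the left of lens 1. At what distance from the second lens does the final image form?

81.3 cm

Lens 1: 1/d_i1 = 1/f₁ − 1/d_o1 = 1/(32.5) − 1/(130) = 0.02308, so d_i1 = 43.33 cm.
The intermediate image is 43.33 cm to the right of lens 1, which is 96.1 − (43.33) = 52.77 cm to the left of lens 2, so d_o2 = +52.77 cm.
Lens 2: 1/d_i2 = 1/f₂ − 1/d_o2 = 1/(32.0) − 1/(52.77) = 0.01230, so d_i2 = 81.3 cm.
The final image is real, 81.3 cm to the right of lens 2 (overall magnification ≈ 0.51).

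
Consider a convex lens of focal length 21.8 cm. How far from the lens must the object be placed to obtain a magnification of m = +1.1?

1.98 cm

m = −d_i/d_o ⇒ d_i = −m·d_o.
1/f = 1/d_o + 1/d_i = 1/d_o − 1/(m·d_o) = (1 − 1/m)/d_o, so d_o = f(1 − 1/m) = (21.80)(1 − 1/(+1.1)) = 1.98 cm.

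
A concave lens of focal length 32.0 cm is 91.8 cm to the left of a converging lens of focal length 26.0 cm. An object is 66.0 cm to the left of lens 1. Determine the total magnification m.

m = -0.0972

f₁ = −32.0 cm (diverging).
Lens 1: 1/d_i1 = 1/(-32.0) − 1/(66.0) = -0.04640, so d_i1 = -21.55 cm; m₁ = −d_i1/d_o1 = +0.3265.
d_o2 = 91.8 − (-21.55) = 113.3 cm.
Lens 2: 1/d_i2 = 1/(26.0) − 1/(113.3) = 0.02964, so d_i2 = 33.74 cm; m₂ = −d_i2/d_o2 = -0.2978.
m = m₁·m₂ = (+0.3265)(-0.2978) = -0.0972.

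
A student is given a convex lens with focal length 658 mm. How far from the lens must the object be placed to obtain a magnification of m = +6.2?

m = −d_i/d_o ⇒ d_i = −m·d_o.
1/f = 1/d_o + 1/d_i = 1/d_o − 1/(m·d_o) = (1 − 1/m)/d_o, so d_o = f(1 − 1/m) = (658.0)(1 − 1/(+6.2)) = 552 mm.

552 mm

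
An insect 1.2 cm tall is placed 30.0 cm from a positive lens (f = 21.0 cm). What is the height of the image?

2.80 cm

1/d_i = 1/f − 1/d_o = 1/(21.00) − 1/(30.0) = 0.01429, so d_i = 70.00 cm.
m = −d_i/d_o = -2.333.
|h_i| = |m|·h_o = 2.333 × 1.2 = 2.80 cm. The image is real, inverted and enlarged, on the far side of the lens.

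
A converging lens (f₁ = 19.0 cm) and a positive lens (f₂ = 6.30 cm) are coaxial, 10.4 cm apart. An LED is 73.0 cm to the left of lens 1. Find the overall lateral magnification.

m = -0.103

Lens 1: 1/d_i1 = 1/(19.0) − 1/(73.0) = 0.03893, so d_i1 = 25.69 cm; m₁ = −d_i1/d_o1 = -0.3519.
d_o2 = 10.4 − (25.69) = -15.29 cm (virtual object).
Lens 2: 1/d_i2 = 1/(6.30) − 1/(-15.29) = 0.2241, so d_i2 = 4.462 cm; m₂ = −d_i2/d_o2 = +0.2918.
m = m₁·m₂ = (-0.3519)(+0.2918) = -0.103.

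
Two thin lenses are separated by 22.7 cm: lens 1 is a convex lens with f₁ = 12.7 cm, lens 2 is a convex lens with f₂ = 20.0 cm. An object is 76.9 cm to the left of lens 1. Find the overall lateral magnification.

Lens 1: 1/d_i1 = 1/(12.7) − 1/(76.9) = 0.06574, so d_i1 = 15.21 cm; m₁ = −d_i1/d_o1 = -0.1978.
d_o2 = 22.7 − (15.21) = 7.490 cm.
Lens 2: 1/d_i2 = 1/(20.0) − 1/(7.490) = -0.08351, so d_i2 = -11.97 cm; m₂ = −d_i2/d_o2 = +1.599.
m = m₁·m₂ = (-0.1978)(+1.599) = -0.316.

m = -0.316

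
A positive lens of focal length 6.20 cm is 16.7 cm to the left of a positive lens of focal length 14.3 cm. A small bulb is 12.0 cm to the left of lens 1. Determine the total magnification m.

Lens 1: 1/d_i1 = 1/(6.20) − 1/(12.0) = 0.07796, so d_i1 = 12.83 cm; m₁ = −d_i1/d_o1 = -1.069.
d_o2 = 16.7 − (12.83) = 3.870 cm.
Lens 2: 1/d_i2 = 1/(14.3) − 1/(3.870) = -0.1885, so d_i2 = -5.306 cm; m₂ = −d_i2/d_o2 = +1.371.
m = m₁·m₂ = (-1.069)(+1.371) = -1.47.

m = -1.47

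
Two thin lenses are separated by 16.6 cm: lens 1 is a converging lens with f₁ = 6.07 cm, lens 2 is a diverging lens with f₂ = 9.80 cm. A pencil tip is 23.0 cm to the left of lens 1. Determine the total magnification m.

Lens 1: 1/d_i1 = 1/(6.07) − 1/(23.0) = 0.1213, so d_i1 = 8.246 cm; m₁ = −d_i1/d_o1 = -0.3585.
d_o2 = 16.6 − (8.246) = 8.354 cm.
f₂ = −9.80 cm (diverging).
Lens 2: 1/d_i2 = 1/(-9.80) − 1/(8.354) = -0.2217, so d_i2 = -4.510 cm; m₂ = −d_i2/d_o2 = +0.5398.
m = m₁·m₂ = (-0.3585)(+0.5398) = -0.194.

m = -0.194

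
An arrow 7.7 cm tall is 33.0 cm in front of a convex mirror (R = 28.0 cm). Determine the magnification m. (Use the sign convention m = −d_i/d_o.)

f = R/2 = 28.0/2 = 14.00 cm; for a convex mirror, f = -14.00 cm.
1/d_i = 1/f − 1/d_o = 1/(-14.00) − 1/(33.0) = -0.1017, so d_i = -9.830 cm.
m = −d_i/d_o = −(-9.830)/(33.0) = +0.298.
The image is virtual, upright and reduced, behind the mirror.

m = +0.298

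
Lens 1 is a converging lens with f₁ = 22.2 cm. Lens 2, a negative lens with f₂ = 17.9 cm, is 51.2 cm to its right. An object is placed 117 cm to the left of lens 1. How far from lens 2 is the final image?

Lens 1: 1/d_i1 = 1/f₁ − 1/d_o1 = 1/(22.2) − 1/(117) = 0.03650, so d_i1 = 27.40 cm.
The intermediate image is 27.40 cm to the right of lens 1, which is 51.2 − (27.40) = 23.80 cm to the left of lens 2, so d_o2 = +23.80 cm.
Lens 2 is diverging, so f₂ = −17.9 cm.
Lens 2: 1/d_i2 = 1/f₂ − 1/d_o2 = 1/(-17.9) − 1/(23.80) = -0.09788, so d_i2 = -10.2 cm.
The final image is virtual, 10.2 cm to the left of lens 2 (overall magnification ≈ -0.10).

10.2 cm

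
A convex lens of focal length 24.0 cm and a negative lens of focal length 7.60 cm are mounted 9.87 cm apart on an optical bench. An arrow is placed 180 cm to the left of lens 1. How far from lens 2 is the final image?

13.3 cm

Lens 1: 1/d_i1 = 1/f₁ − 1/d_o1 = 1/(24.0) − 1/(180) = 0.03611, so d_i1 = 27.69 cm.
The intermediate image is 27.69 cm to the right of lens 1, which lies 17.82 cm to the right of lens 2 — a virtual object — so d_o2 = −17.82 cm.
Lens 2 is diverging, so f₂ = −7.60 cm.
Lens 2: 1/d_i2 = 1/f₂ − 1/d_o2 = 1/(-7.60) − 1/(-17.82) = -0.07546, so d_i2 = -13.3 cm.
The final image is virtual, 13.3 cm to the left of lens 2 (overall magnification ≈ 0.11).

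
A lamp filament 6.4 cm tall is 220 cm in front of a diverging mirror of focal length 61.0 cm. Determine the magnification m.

m = +0.217

For a diverging mirror, f = -61.0 cm.
1/d_i = 1/f − 1/d_o = 1/(-61.00) − 1/(220) = -0.02094, so d_i = -47.76 cm.
m = −d_i/d_o = −(-47.76)/(220) = +0.217.
The image is virtual, upright and reduced, behind the mirror.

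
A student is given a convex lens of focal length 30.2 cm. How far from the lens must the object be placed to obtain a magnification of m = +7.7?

26.3 cm

m = −d_i/d_o ⇒ d_i = −m·d_o.
1/f = 1/d_o + 1/d_i = 1/d_o − 1/(m·d_o) = (1 − 1/m)/d_o, so d_o = f(1 − 1/m) = (30.20)(1 − 1/(+7.7)) = 26.3 cm.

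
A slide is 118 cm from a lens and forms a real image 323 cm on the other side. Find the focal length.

f = 86.4 cm (converging)

Real image ⇒ d_i = +323 cm.
1/f = 1/d_o + 1/d_i = 1/(118) + 1/(323) = 0.01157, so f = 86.4 cm.
Since f is positive, the lens is converging.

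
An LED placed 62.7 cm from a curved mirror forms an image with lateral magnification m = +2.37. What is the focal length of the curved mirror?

f = 108 cm (concave)

m = −d_i/d_o ⇒ d_i = −m·d_o = −(+2.37)·(62.7) = -148.6 cm.
1/f = 1/d_o + 1/d_i = 1/(62.7) + 1/(-148.6) = 0.009219, so f = 108 cm.
Since f is positive, the curved mirror is concave.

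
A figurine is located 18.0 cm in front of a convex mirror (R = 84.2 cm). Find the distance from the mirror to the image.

12.6 cm

f = R/2 = 84.2/2 = 42.10 cm; for a convex mirror, f = -42.10 cm.
Mirror equation: 1/q = 1/f − 1/p = 1/(-42.10) − 1/(18.0) = -0.02375 − 0.05556 = -0.07931, so q = -12.6 cm.
The image is virtual, upright and reduced, behind the mirror.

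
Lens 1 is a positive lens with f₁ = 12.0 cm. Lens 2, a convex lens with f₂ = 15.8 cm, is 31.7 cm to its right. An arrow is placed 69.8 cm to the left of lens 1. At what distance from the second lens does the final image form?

Lens 1: 1/d_i1 = 1/f₁ − 1/d_o1 = 1/(12.0) − 1/(69.8) = 0.06901, so d_i1 = 14.49 cm.
The intermediate image is 14.49 cm to the right of lens 1, which is 31.7 − (14.49) = 17.21 cm to the left of lens 2, so d_o2 = +17.21 cm.
Lens 2: 1/d_i2 = 1/f₂ − 1/d_o2 = 1/(15.8) − 1/(17.21) = 0.005185, so d_i2 = 193 cm.
The final image is real, 193 cm to the right of lens 2 (overall magnification ≈ 2.3).

193 cm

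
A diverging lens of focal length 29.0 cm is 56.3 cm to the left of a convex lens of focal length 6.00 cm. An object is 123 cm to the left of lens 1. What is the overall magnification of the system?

m = -0.0155

f₁ = −29.0 cm (diverging).
Lens 1: 1/d_i1 = 1/(-29.0) − 1/(123) = -0.04261, so d_i1 = -23.47 cm; m₁ = −d_i1/d_o1 = +0.1908.
d_o2 = 56.3 − (-23.47) = 79.77 cm.
Lens 2: 1/d_i2 = 1/(6.00) − 1/(79.77) = 0.1541, so d_i2 = 6.488 cm; m₂ = −d_i2/d_o2 = -0.08133.
m = m₁·m₂ = (+0.1908)(-0.08133) = -0.0155.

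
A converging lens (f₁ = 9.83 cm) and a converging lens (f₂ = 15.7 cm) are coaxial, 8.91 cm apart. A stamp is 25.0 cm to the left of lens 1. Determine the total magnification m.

m = -0.443

Lens 1: 1/d_i1 = 1/(9.83) − 1/(25.0) = 0.06173, so d_i1 = 16.20 cm; m₁ = −d_i1/d_o1 = -0.6480.
d_o2 = 8.91 − (16.20) = -7.290 cm (virtual object).
Lens 2: 1/d_i2 = 1/(15.7) − 1/(-7.290) = 0.2009, so d_i2 = 4.978 cm; m₂ = −d_i2/d_o2 = +0.6829.
m = m₁·m₂ = (-0.6480)(+0.6829) = -0.443.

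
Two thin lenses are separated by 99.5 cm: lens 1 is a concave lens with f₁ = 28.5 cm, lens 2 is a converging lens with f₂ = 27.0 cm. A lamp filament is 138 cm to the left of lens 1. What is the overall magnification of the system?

m = -0.0481

f₁ = −28.5 cm (diverging).
Lens 1: 1/d_i1 = 1/(-28.5) − 1/(138) = -0.04233, so d_i1 = -23.62 cm; m₁ = −d_i1/d_o1 = +0.1712.
d_o2 = 99.5 − (-23.62) = 123.1 cm.
Lens 2: 1/d_i2 = 1/(27.0) − 1/(123.1) = 0.02891, so d_i2 = 34.59 cm; m₂ = −d_i2/d_o2 = -0.2810.
m = m₁·m₂ = (+0.1712)(-0.2810) = -0.0481.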